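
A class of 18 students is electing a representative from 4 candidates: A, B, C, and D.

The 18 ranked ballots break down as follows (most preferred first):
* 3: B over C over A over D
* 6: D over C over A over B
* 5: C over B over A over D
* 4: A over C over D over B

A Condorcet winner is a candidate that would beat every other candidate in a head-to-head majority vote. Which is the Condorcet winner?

C vs A: 14–4
C vs B: 15–3
C vs D: 12–6
C beats every other candidate.

C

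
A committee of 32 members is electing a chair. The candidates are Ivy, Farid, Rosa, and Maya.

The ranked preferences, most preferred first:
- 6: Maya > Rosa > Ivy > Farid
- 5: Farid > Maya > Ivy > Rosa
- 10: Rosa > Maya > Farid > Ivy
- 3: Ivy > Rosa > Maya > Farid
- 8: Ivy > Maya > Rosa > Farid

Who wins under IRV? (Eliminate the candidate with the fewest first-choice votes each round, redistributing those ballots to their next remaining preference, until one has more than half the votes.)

Round 1: Ivy 11, Farid 5, Rosa 10, Maya 6. Farid eliminated.
Round 2: Ivy 11, Rosa 10, Maya 11. Rosa eliminated.
Round 3: Ivy 11, Maya 21. Maya has a majority (≥17).

Maya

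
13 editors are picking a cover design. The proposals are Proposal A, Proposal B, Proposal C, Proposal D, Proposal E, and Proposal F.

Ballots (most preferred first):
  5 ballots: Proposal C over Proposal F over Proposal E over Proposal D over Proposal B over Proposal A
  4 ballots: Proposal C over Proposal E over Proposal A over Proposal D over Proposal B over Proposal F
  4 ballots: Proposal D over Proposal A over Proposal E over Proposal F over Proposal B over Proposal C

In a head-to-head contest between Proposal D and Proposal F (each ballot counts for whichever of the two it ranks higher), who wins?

Proposal D is ranked above Proposal F on 8 ballots; Proposal F above Proposal D on 5.

Proposal D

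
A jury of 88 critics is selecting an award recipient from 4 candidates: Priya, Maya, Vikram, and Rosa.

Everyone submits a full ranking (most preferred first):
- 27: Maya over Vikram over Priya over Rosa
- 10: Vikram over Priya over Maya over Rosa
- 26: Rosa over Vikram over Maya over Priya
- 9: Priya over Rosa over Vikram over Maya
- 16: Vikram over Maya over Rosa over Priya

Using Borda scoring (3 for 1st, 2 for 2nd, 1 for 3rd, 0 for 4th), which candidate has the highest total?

Priya: 27×1 + 10×2 + 26×0 + 9×3 + 16×0 = 74
Maya: 27×3 + 10×1 + 26×1 + 9×0 + 16×2 = 149
Vikram: 27×2 + 10×3 + 26×2 + 9×1 + 16×3 = 193
Rosa: 27×0 + 10×0 + 26×3 + 9×2 + 16×1 = 112

Vikram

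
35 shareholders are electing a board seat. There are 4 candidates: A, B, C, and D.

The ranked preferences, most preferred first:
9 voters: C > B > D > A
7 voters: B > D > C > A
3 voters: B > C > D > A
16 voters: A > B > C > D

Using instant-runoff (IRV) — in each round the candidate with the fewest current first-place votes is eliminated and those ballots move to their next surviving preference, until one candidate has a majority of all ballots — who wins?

B

Round 1: A 16, B 10, C 9, D 0. D eliminated.
Round 2: A 16, B 10, C 9. C eliminated.
Round 3: A 16, B 19. B has a majority (≥18).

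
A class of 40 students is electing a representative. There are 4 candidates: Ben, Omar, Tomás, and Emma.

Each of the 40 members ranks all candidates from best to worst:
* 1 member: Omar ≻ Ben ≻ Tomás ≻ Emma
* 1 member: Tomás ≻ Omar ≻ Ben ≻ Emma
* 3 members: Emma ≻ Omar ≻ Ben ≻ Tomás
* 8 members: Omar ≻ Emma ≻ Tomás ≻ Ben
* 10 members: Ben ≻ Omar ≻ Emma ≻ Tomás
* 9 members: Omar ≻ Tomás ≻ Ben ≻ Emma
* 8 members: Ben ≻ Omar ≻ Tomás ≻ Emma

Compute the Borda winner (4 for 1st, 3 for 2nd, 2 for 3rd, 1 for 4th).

Ben: 1×3 + 1×2 + 3×2 + 8×1 + 10×4 + 9×2 + 8×4 = 109
Omar: 1×4 + 1×3 + 3×3 + 8×4 + 10×3 + 9×4 + 8×3 = 138
Tomás: 1×2 + 1×4 + 3×1 + 8×2 + 10×1 + 9×3 + 8×2 = 78
Emma: 1×1 + 1×1 + 3×4 + 8×3 + 10×2 + 9×1 + 8×1 = 75

Omar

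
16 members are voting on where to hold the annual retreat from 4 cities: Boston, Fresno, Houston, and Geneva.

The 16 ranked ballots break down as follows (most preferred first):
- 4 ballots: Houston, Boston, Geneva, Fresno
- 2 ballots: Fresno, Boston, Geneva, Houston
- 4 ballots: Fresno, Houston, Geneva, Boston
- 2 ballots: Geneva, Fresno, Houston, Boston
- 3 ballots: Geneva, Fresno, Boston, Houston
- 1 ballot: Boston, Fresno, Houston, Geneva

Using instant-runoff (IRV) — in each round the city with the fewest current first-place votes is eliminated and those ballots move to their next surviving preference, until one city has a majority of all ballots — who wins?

Geneva

Round 1: Boston 1, Fresno 6, Houston 4, Geneva 5. Boston eliminated.
Round 2: Fresno 7, Houston 4, Geneva 5. Houston eliminated.
Round 3: Fresno 7, Geneva 9. Geneva has a majority (≥9).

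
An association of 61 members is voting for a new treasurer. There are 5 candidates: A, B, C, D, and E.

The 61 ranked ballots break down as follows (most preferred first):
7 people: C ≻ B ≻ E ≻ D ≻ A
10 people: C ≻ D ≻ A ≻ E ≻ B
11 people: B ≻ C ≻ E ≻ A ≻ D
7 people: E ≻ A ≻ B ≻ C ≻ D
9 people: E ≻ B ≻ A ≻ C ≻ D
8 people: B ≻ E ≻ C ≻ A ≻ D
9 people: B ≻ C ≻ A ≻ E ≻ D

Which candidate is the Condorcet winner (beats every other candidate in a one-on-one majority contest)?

B

B vs A: 44–17
B vs C: 44–17
B vs D: 51–10
B vs E: 35–26
B beats every other candidate.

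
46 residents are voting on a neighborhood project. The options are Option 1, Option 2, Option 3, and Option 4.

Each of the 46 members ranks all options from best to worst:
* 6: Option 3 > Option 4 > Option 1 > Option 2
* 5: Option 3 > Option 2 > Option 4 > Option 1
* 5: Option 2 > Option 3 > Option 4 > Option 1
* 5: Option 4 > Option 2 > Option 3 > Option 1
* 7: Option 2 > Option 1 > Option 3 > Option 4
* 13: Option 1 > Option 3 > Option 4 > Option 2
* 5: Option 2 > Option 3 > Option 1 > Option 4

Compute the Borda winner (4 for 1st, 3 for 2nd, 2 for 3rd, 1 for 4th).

Option 3

Option 1: 6×2 + 5×1 + 5×1 + 5×1 + 7×3 + 13×4 + 5×2 = 110
Option 2: 6×1 + 5×3 + 5×4 + 5×3 + 7×4 + 13×1 + 5×4 = 117
Option 3: 6×4 + 5×4 + 5×3 + 5×2 + 7×2 + 13×3 + 5×3 = 137
Option 4: 6×3 + 5×2 + 5×2 + 5×4 + 7×1 + 13×2 + 5×1 = 96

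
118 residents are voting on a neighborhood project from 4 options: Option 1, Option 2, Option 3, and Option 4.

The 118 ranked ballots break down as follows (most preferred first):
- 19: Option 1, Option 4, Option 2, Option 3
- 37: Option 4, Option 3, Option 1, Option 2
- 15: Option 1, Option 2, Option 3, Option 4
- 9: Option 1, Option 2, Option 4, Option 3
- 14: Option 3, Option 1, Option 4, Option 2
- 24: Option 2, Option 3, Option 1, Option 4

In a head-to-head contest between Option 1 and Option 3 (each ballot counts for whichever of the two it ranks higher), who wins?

Option 3

Option 1 is ranked above Option 3 on 43 ballots; Option 3 above Option 1 on 75.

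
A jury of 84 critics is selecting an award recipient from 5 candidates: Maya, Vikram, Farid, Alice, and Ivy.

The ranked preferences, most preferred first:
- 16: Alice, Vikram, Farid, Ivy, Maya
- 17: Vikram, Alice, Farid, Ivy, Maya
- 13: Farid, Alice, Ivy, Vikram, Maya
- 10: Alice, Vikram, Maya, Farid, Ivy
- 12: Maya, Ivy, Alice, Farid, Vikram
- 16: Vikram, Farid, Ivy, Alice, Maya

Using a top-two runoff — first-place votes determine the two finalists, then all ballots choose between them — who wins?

Alice

Round 1 first-place votes: Maya 12, Vikram 33, Farid 13, Alice 26, Ivy 0. Vikram and Alice advance.
Runoff: Vikram is ranked above Alice on 33 ballots, Alice above Vikram on 51.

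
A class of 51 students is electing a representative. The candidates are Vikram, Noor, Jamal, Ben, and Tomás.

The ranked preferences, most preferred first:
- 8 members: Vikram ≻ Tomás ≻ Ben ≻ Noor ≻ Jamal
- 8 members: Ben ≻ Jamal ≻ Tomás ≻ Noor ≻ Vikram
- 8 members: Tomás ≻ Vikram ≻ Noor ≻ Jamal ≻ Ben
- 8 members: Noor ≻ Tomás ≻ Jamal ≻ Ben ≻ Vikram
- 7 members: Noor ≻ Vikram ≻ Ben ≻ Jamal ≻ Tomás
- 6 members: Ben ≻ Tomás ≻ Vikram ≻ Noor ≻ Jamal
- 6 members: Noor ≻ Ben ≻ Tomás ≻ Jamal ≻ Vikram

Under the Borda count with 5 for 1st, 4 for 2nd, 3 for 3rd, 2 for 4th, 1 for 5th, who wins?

Vikram: 8×5 + 8×1 + 8×4 + 8×1 + 7×4 + 6×3 + 6×1 = 140
Noor: 8×2 + 8×2 + 8×3 + 8×5 + 7×5 + 6×2 + 6×5 = 173
Jamal: 8×1 + 8×4 + 8×2 + 8×3 + 7×2 + 6×1 + 6×2 = 112
Ben: 8×3 + 8×5 + 8×1 + 8×2 + 7×3 + 6×5 + 6×4 = 163
Tomás: 8×4 + 8×3 + 8×5 + 8×4 + 7×1 + 6×4 + 6×3 = 177

Tomás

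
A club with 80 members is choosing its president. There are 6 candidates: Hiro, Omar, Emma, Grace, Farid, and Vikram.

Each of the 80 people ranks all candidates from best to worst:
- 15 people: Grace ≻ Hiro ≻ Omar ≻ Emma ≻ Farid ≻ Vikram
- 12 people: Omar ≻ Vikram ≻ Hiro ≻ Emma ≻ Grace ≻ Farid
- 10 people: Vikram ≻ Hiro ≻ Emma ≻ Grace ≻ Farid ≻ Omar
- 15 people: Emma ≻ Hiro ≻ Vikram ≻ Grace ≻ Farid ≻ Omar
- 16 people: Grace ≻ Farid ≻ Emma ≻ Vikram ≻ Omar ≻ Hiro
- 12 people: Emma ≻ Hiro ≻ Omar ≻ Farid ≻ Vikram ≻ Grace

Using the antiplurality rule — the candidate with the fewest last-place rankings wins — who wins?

Last-place votes: Hiro 16, Omar 25, Emma 0, Grace 12, Farid 12, Vikram 15.

Emma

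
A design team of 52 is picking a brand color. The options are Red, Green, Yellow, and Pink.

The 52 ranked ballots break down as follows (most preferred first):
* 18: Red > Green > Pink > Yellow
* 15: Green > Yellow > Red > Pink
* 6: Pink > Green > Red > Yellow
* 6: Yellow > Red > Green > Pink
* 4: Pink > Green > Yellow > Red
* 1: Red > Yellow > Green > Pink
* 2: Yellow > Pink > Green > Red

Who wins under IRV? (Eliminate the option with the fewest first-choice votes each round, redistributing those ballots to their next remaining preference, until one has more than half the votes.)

Green

Round 1: Red 19, Green 15, Yellow 8, Pink 10. Yellow eliminated.
Round 2: Red 25, Green 15, Pink 12. Pink eliminated.
Round 3: Red 25, Green 27. Green has a majority (≥27).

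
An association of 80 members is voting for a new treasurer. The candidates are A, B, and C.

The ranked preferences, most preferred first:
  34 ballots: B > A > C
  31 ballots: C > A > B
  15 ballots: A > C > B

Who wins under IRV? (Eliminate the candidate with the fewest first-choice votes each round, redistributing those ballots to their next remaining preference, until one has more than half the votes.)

Round 1: A 15, B 34, C 31. A eliminated.
Round 2: B 34, C 46. C has a majority (≥41).

C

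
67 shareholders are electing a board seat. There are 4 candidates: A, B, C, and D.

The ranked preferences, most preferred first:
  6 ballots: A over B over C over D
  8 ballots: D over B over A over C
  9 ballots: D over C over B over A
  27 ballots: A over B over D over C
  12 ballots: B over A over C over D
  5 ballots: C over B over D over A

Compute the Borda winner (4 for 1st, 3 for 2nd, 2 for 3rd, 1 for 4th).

B

A: 6×4 + 8×2 + 9×1 + 27×4 + 12×3 + 5×1 = 198
B: 6×3 + 8×3 + 9×2 + 27×3 + 12×4 + 5×3 = 204
C: 6×2 + 8×1 + 9×3 + 27×1 + 12×2 + 5×4 = 118
D: 6×1 + 8×4 + 9×4 + 27×2 + 12×1 + 5×2 = 150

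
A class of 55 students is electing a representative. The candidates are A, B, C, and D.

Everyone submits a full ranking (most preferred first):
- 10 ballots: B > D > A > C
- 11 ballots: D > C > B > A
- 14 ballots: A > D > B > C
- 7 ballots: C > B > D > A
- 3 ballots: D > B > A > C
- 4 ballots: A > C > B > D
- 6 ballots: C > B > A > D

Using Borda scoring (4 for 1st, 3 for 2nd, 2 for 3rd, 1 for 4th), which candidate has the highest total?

A: 10×2 + 11×1 + 14×4 + 7×1 + 3×2 + 4×4 + 6×2 = 128
B: 10×4 + 11×2 + 14×2 + 7×3 + 3×3 + 4×2 + 6×3 = 146
C: 10×1 + 11×3 + 14×1 + 7×4 + 3×1 + 4×3 + 6×4 = 124
D: 10×3 + 11×4 + 14×3 + 7×2 + 3×4 + 4×1 + 6×1 = 152

D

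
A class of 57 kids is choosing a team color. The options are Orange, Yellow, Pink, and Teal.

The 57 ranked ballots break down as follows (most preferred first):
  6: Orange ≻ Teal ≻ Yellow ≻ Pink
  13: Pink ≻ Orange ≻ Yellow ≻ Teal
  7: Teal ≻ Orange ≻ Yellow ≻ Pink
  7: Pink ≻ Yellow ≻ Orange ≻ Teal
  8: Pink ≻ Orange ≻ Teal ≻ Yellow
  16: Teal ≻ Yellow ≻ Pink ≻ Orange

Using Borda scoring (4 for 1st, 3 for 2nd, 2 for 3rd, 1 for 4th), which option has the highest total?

Orange: 6×4 + 13×3 + 7×3 + 7×2 + 8×3 + 16×1 = 138
Yellow: 6×2 + 13×2 + 7×2 + 7×3 + 8×1 + 16×3 = 129
Pink: 6×1 + 13×4 + 7×1 + 7×4 + 8×4 + 16×2 = 157
Teal: 6×3 + 13×1 + 7×4 + 7×1 + 8×2 + 16×4 = 146

Pink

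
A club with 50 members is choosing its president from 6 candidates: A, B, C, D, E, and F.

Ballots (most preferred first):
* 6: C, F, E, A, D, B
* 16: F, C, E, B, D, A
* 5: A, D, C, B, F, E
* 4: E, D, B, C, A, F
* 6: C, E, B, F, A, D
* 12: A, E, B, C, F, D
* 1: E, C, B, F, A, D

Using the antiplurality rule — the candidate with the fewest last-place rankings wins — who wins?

Last-place votes: A 16, B 6, C 0, D 19, E 5, F 4.

C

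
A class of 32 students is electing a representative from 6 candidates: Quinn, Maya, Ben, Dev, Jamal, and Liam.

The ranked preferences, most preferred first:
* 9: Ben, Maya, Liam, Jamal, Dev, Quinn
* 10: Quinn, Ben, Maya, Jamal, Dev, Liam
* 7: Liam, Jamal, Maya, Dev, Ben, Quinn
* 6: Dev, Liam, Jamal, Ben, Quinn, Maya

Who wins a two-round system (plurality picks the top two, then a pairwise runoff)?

Ben

Round 1 first-place votes: Quinn 10, Maya 0, Ben 9, Dev 6, Jamal 0, Liam 7. Quinn and Ben advance.
Runoff: Quinn is ranked above Ben on 10 ballots, Ben above Quinn on 22.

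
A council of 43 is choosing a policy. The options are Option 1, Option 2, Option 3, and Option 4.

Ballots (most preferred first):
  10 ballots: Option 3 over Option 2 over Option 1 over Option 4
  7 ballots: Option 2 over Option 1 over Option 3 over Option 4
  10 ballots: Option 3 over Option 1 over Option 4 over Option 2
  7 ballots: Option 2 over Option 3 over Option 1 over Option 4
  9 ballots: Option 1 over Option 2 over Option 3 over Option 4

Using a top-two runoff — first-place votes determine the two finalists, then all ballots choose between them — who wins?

Option 2

Round 1 first-place votes: Option 1 9, Option 2 14, Option 3 20, Option 4 0. Option 3 and Option 2 advance.
Runoff: Option 3 is ranked above Option 2 on 20 ballots, Option 2 above Option 3 on 23.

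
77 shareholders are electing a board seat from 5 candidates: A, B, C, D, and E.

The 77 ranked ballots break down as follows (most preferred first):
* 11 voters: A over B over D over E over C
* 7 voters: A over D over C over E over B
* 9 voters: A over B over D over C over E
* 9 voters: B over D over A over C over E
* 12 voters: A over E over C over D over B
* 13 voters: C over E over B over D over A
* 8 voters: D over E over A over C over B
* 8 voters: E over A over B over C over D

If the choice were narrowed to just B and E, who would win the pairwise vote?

B is ranked above E on 29 ballots; E above B on 48.

E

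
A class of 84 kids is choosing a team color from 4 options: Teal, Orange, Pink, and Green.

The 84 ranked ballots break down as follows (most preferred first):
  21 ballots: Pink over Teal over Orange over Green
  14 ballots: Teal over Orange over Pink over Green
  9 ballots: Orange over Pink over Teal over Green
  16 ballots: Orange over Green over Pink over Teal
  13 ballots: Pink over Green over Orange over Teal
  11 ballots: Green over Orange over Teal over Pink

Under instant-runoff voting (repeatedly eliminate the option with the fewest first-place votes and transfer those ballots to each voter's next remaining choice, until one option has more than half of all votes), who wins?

Orange

Round 1: Teal 14, Orange 25, Pink 34, Green 11. Green eliminated.
Round 2: Teal 14, Orange 36, Pink 34. Teal eliminated.
Round 3: Orange 50, Pink 34. Orange has a majority (≥43).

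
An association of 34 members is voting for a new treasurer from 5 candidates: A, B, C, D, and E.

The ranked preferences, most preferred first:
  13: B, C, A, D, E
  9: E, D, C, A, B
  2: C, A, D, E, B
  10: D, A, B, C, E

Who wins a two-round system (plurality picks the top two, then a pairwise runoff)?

D

Round 1 first-place votes: A 0, B 13, C 2, D 10, E 9. B and D advance.
Runoff: B is ranked above D on 13 ballots, D above B on 21.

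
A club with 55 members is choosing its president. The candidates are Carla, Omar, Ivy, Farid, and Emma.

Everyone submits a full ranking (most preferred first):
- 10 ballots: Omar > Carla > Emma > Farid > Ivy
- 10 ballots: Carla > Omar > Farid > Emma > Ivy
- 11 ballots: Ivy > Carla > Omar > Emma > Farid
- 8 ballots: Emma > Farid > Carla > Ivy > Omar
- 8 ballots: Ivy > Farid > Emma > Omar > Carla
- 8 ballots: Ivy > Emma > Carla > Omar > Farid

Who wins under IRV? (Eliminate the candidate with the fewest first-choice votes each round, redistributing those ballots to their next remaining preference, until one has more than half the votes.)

Round 1: Carla 10, Omar 10, Ivy 27, Farid 0, Emma 8. Farid eliminated.
Round 2: Carla 10, Omar 10, Ivy 27, Emma 8. Emma eliminated.
Round 3: Carla 18, Omar 10, Ivy 27. Omar eliminated.
Round 4: Carla 28, Ivy 27. Carla has a majority (≥28).

Carla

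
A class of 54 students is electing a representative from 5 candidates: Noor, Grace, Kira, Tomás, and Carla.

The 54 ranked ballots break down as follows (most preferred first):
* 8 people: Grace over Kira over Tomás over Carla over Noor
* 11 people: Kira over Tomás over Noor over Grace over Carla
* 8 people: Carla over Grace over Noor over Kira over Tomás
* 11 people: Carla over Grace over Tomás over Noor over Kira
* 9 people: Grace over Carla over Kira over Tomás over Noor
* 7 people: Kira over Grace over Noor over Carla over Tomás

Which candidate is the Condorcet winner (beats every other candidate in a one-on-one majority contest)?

Grace

Grace vs Noor: 43–11
Grace vs Kira: 36–18
Grace vs Tomás: 43–11
Grace vs Carla: 35–19
Grace beats every other candidate.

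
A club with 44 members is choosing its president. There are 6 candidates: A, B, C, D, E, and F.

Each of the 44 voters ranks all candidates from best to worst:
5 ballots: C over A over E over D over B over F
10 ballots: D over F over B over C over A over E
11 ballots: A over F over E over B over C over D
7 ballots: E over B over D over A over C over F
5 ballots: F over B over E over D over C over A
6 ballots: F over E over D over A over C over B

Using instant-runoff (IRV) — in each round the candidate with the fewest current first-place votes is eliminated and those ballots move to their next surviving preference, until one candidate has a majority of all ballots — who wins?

Round 1: A 11, B 0, C 5, D 10, E 7, F 11. B eliminated.
Round 2: A 11, C 5, D 10, E 7, F 11. C eliminated.
Round 3: A 16, D 10, E 7, F 11. E eliminated.
Round 4: A 16, D 17, F 11. F eliminated.
Round 5: A 16, D 28. D has a majority (≥23).

D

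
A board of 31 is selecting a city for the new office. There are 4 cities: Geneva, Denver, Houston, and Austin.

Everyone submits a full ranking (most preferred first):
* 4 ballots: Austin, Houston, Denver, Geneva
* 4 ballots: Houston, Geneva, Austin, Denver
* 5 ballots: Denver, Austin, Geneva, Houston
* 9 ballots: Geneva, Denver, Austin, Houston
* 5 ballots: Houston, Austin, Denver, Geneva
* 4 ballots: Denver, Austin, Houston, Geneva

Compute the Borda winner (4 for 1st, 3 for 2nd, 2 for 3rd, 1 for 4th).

Geneva: 4×1 + 4×3 + 5×2 + 9×4 + 5×1 + 4×1 = 71
Denver: 4×2 + 4×1 + 5×4 + 9×3 + 5×2 + 4×4 = 85
Houston: 4×3 + 4×4 + 5×1 + 9×1 + 5×4 + 4×2 = 70
Austin: 4×4 + 4×2 + 5×3 + 9×2 + 5×3 + 4×3 = 84

Denver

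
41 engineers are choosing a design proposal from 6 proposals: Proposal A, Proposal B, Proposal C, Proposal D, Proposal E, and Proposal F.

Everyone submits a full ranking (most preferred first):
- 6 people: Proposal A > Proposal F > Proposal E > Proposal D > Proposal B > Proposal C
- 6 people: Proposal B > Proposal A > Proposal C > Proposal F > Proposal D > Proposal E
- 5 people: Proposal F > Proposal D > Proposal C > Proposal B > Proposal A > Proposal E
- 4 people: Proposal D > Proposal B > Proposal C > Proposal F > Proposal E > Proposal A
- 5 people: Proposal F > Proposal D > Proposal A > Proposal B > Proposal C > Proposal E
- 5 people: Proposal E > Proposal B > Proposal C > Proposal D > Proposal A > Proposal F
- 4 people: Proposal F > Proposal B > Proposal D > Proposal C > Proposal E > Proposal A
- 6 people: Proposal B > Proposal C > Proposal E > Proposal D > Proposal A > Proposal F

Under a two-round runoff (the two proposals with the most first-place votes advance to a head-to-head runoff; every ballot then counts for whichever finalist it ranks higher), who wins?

Proposal B

Round 1 first-place votes: Proposal A 6, Proposal B 12, Proposal C 0, Proposal D 4, Proposal E 5, Proposal F 14. Proposal F and Proposal B advance.
Runoff: Proposal F is ranked above Proposal B on 20 ballots, Proposal B above Proposal F on 21.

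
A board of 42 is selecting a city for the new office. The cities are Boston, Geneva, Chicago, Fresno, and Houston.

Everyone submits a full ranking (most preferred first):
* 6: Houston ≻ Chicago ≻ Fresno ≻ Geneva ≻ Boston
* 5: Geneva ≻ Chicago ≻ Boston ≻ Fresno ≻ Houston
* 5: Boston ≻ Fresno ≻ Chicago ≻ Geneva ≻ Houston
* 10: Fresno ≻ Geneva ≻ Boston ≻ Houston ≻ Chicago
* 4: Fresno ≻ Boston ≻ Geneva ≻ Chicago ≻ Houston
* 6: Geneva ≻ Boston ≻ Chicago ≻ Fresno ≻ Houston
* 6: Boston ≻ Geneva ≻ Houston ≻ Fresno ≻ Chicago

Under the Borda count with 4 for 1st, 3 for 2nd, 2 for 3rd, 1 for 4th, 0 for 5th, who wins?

Geneva

Boston: 6×0 + 5×2 + 5×4 + 10×2 + 4×3 + 6×3 + 6×4 = 104
Geneva: 6×1 + 5×4 + 5×1 + 10×3 + 4×2 + 6×4 + 6×3 = 111
Chicago: 6×3 + 5×3 + 5×2 + 10×0 + 4×1 + 6×2 + 6×0 = 59
Fresno: 6×2 + 5×1 + 5×3 + 10×4 + 4×4 + 6×1 + 6×1 = 100
Houston: 6×4 + 5×0 + 5×0 + 10×1 + 4×0 + 6×0 + 6×2 = 46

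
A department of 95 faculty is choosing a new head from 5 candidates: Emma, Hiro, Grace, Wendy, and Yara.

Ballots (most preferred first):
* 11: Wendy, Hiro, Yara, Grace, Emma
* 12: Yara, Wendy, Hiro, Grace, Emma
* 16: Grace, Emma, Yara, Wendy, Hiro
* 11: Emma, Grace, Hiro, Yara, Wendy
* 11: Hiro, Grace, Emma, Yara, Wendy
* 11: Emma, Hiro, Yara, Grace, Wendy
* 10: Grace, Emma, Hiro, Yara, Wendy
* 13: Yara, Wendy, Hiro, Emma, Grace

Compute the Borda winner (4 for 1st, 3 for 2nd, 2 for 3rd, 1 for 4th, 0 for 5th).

Yara

Emma: 11×0 + 12×0 + 16×3 + 11×4 + 11×2 + 11×4 + 10×3 + 13×1 = 201
Hiro: 11×3 + 12×2 + 16×0 + 11×2 + 11×4 + 11×3 + 10×2 + 13×2 = 202
Grace: 11×1 + 12×1 + 16×4 + 11×3 + 11×3 + 11×1 + 10×4 + 13×0 = 204
Wendy: 11×4 + 12×3 + 16×1 + 11×0 + 11×0 + 11×0 + 10×0 + 13×3 = 135
Yara: 11×2 + 12×4 + 16×2 + 11×1 + 11×1 + 11×2 + 10×1 + 13×4 = 208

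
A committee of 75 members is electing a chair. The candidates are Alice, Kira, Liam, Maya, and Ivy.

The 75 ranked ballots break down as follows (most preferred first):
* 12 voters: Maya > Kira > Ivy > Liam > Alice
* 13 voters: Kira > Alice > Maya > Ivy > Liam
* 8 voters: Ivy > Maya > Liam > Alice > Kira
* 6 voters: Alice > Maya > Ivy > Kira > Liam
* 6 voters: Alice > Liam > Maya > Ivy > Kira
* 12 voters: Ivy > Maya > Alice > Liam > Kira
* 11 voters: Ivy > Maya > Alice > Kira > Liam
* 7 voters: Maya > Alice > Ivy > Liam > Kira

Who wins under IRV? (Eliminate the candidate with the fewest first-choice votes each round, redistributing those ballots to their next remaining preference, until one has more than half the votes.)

Round 1: Alice 12, Kira 13, Liam 0, Maya 19, Ivy 31. Liam eliminated.
Round 2: Alice 12, Kira 13, Maya 19, Ivy 31. Alice eliminated.
Round 3: Kira 13, Maya 31, Ivy 31. Kira eliminated.
Round 4: Maya 44, Ivy 31. Maya has a majority (≥38).

Maya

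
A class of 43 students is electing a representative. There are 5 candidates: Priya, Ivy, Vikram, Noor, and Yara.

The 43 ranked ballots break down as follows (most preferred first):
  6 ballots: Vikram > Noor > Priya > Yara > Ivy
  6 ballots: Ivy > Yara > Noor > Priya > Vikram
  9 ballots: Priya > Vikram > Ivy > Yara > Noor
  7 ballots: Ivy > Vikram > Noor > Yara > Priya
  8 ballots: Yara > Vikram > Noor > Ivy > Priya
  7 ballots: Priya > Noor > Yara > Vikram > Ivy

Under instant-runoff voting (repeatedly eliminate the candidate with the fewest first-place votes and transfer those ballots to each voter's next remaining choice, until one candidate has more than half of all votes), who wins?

Priya

Round 1: Priya 16, Ivy 13, Vikram 6, Noor 0, Yara 8. Noor eliminated.
Round 2: Priya 16, Ivy 13, Vikram 6, Yara 8. Vikram eliminated.
Round 3: Priya 22, Ivy 13, Yara 8. Priya has a majority (≥22).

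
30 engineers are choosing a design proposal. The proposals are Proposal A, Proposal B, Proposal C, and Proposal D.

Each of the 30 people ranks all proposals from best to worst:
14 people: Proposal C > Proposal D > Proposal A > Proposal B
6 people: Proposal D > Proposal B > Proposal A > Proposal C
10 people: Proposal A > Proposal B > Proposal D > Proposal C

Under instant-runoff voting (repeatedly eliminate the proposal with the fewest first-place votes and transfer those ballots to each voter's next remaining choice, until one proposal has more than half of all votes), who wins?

Round 1: Proposal A 10, Proposal B 0, Proposal C 14, Proposal D 6. Proposal B eliminated.
Round 2: Proposal A 10, Proposal C 14, Proposal D 6. Proposal D eliminated.
Round 3: Proposal A 16, Proposal C 14. Proposal A has a majority (≥16).

Proposal A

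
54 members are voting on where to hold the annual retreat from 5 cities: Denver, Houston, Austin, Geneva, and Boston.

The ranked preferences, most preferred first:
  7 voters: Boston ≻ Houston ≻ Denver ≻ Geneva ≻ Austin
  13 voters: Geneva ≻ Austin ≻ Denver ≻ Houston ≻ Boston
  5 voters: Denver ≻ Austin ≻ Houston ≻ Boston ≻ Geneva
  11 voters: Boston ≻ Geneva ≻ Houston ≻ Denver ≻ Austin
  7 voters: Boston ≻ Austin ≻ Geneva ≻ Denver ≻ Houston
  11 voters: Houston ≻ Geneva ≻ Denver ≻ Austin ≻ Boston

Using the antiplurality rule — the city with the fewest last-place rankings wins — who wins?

Last-place votes: Denver 0, Houston 7, Austin 18, Geneva 5, Boston 24.

Denver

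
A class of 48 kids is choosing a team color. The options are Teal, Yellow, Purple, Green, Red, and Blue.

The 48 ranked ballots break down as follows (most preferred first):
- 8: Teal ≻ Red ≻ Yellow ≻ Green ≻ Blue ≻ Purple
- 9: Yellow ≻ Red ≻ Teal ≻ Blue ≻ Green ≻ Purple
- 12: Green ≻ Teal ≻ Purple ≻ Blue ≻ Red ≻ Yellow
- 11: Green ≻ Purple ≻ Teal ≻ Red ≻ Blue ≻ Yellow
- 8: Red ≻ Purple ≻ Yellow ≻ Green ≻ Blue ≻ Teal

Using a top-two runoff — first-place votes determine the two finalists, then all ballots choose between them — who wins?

Yellow

Round 1 first-place votes: Teal 8, Yellow 9, Purple 0, Green 23, Red 8, Blue 0. Green and Yellow advance.
Runoff: Green is ranked above Yellow on 23 ballots, Yellow above Green on 25.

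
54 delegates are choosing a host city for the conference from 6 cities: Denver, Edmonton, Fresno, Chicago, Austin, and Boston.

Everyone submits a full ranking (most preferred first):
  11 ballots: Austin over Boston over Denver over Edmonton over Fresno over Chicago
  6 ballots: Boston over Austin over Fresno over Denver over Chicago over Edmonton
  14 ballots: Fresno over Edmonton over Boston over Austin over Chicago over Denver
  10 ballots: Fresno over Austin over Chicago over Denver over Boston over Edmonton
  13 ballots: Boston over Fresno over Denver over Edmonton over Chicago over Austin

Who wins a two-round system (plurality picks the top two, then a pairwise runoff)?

Boston

Round 1 first-place votes: Denver 0, Edmonton 0, Fresno 24, Chicago 0, Austin 11, Boston 19. Fresno and Boston advance.
Runoff: Fresno is ranked above Boston on 24 ballots, Boston above Fresno on 30.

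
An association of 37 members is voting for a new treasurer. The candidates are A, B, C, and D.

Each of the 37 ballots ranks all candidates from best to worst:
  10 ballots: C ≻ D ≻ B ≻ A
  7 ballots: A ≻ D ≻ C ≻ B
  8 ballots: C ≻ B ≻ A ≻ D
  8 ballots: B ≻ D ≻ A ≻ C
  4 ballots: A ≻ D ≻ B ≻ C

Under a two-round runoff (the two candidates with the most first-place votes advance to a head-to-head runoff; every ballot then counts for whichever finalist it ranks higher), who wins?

Round 1 first-place votes: A 11, B 8, C 18, D 0. C and A advance.
Runoff: C is ranked above A on 18 ballots, A above C on 19.

A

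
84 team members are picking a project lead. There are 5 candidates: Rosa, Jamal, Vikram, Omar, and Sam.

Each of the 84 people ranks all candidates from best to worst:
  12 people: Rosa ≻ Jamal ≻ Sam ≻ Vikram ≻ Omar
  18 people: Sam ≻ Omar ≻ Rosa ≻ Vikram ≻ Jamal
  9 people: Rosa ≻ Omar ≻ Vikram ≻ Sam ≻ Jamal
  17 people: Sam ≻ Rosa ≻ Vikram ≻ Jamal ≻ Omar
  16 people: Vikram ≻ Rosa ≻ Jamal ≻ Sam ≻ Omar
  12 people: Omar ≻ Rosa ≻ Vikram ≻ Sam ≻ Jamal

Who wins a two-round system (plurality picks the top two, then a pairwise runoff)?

Rosa

Round 1 first-place votes: Rosa 21, Jamal 0, Vikram 16, Omar 12, Sam 35. Sam and Rosa advance.
Runoff: Sam is ranked above Rosa on 35 ballots, Rosa above Sam on 49.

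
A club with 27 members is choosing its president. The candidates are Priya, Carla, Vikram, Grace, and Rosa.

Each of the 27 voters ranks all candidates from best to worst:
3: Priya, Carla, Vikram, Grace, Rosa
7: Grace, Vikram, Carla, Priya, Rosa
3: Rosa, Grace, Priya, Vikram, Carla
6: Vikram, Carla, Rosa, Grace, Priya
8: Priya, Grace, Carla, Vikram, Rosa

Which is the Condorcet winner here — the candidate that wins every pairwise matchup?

Grace

Grace vs Priya: 16–11
Grace vs Carla: 18–9
Grace vs Vikram: 18–9
Grace vs Rosa: 18–9
Grace beats every other candidate.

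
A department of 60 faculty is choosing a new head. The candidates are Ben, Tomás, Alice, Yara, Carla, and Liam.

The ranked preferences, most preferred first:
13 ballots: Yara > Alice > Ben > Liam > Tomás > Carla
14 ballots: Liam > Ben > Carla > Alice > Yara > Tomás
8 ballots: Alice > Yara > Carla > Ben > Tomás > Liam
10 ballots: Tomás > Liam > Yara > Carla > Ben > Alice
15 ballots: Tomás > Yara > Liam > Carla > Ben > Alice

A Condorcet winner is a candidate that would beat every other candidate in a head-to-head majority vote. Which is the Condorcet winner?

Yara vs Ben: 46–14
Yara vs Tomás: 35–25
Yara vs Alice: 38–22
Yara vs Carla: 46–14
Yara vs Liam: 36–24
Yara beats every other candidate.

Yara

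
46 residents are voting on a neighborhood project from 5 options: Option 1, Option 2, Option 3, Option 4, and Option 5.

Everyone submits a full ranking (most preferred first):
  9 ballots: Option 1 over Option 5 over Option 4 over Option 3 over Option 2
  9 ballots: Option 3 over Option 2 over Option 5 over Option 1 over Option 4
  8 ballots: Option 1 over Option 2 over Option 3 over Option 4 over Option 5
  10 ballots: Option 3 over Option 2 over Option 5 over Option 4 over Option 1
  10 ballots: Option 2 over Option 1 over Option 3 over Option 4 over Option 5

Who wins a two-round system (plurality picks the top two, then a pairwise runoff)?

Option 1

Round 1 first-place votes: Option 1 17, Option 2 10, Option 3 19, Option 4 0, Option 5 0. Option 3 and Option 1 advance.
Runoff: Option 3 is ranked above Option 1 on 19 ballots, Option 1 above Option 3 on 27.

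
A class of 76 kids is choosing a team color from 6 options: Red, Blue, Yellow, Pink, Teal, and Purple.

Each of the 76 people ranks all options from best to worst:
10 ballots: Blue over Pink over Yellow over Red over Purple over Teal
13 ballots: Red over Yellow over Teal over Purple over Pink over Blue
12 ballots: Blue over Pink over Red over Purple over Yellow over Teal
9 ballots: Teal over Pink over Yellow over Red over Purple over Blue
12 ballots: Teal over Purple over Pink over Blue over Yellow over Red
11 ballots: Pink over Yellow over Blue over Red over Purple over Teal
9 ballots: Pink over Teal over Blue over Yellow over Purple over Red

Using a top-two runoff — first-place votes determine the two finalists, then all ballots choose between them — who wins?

Teal

Round 1 first-place votes: Red 13, Blue 22, Yellow 0, Pink 20, Teal 21, Purple 0. Blue and Teal advance.
Runoff: Blue is ranked above Teal on 33 ballots, Teal above Blue on 43.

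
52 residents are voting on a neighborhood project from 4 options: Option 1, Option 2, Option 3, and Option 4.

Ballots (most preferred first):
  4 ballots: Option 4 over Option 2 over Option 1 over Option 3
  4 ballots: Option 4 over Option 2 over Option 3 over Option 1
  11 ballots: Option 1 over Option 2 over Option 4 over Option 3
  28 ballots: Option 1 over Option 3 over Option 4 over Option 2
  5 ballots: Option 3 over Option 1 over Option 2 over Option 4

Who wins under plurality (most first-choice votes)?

First-place votes: Option 1 39, Option 2 0, Option 3 5, Option 4 8.

Option 1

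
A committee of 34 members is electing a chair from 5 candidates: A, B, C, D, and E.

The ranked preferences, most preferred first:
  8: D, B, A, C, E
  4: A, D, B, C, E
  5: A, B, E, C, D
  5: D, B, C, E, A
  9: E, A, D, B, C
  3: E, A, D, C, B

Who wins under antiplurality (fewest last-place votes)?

Last-place votes: A 5, B 3, C 9, D 5, E 12.

B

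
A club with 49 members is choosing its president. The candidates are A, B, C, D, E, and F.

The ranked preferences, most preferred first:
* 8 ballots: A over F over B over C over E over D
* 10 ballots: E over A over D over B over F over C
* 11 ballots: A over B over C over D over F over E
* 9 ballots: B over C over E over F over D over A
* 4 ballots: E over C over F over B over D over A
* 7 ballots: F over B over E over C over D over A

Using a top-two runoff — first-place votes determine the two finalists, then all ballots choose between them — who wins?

Round 1 first-place votes: A 19, B 9, C 0, D 0, E 14, F 7. A and E advance.
Runoff: A is ranked above E on 19 ballots, E above A on 30.

E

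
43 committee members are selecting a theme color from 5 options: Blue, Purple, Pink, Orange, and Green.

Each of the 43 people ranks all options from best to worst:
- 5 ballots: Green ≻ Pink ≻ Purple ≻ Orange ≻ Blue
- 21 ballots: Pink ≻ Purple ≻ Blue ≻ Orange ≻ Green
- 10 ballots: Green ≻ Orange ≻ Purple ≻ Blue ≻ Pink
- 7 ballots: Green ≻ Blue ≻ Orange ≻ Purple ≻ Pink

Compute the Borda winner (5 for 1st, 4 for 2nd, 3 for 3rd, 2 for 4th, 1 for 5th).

Purple

Blue: 5×1 + 21×3 + 10×2 + 7×4 = 116
Purple: 5×3 + 21×4 + 10×3 + 7×2 = 143
Pink: 5×4 + 21×5 + 10×1 + 7×1 = 142
Orange: 5×2 + 21×2 + 10×4 + 7×3 = 113
Green: 5×5 + 21×1 + 10×5 + 7×5 = 131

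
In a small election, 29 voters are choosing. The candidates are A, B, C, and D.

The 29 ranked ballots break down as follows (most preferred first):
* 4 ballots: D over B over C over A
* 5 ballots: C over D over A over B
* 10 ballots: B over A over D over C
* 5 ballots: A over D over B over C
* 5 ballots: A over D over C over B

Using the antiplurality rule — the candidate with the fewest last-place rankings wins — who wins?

Last-place votes: A 4, B 10, C 15, D 0.

D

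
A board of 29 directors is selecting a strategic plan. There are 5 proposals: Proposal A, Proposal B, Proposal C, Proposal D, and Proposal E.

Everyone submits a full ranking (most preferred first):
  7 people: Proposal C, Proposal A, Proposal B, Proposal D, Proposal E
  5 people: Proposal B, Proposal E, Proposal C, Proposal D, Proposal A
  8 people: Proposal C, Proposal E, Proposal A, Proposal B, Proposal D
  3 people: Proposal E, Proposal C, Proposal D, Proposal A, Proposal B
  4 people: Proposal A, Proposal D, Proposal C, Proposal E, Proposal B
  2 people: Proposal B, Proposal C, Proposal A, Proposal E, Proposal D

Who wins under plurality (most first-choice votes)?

Proposal C

First-place votes: Proposal A 4, Proposal B 7, Proposal C 15, Proposal D 0, Proposal E 3.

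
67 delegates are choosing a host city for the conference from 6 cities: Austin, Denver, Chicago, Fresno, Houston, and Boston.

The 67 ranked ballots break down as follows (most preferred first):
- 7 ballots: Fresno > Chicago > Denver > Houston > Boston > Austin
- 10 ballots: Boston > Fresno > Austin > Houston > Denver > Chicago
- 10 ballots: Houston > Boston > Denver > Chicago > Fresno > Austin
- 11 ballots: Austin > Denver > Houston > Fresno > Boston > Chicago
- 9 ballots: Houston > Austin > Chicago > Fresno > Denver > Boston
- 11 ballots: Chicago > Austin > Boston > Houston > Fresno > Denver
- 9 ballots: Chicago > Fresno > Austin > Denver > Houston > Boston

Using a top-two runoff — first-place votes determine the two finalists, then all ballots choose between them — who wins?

Round 1 first-place votes: Austin 11, Denver 0, Chicago 20, Fresno 7, Houston 19, Boston 10. Chicago and Houston advance.
Runoff: Chicago is ranked above Houston on 27 ballots, Houston above Chicago on 40.

Houston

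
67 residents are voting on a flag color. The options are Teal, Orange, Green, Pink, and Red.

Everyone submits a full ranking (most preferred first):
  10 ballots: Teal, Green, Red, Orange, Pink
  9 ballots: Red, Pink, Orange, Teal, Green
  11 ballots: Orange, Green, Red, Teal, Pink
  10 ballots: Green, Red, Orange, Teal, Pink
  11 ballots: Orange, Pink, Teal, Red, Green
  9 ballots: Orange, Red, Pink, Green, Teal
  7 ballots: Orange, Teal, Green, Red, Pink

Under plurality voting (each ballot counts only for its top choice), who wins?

Orange

First-place votes: Teal 10, Orange 38, Green 10, Pink 0, Red 9.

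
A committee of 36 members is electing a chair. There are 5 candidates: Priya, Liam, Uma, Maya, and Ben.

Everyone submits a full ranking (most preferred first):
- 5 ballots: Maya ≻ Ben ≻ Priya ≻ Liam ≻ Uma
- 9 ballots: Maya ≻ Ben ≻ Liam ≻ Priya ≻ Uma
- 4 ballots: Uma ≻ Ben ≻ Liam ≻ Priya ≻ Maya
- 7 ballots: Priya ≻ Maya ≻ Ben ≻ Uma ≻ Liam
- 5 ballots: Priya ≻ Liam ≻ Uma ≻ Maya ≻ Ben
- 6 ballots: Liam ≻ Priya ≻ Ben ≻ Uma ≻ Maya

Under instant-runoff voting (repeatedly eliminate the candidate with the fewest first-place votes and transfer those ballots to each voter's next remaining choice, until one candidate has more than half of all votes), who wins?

Round 1: Priya 12, Liam 6, Uma 4, Maya 14, Ben 0. Ben eliminated.
Round 2: Priya 12, Liam 6, Uma 4, Maya 14. Uma eliminated.
Round 3: Priya 12, Liam 10, Maya 14. Liam eliminated.
Round 4: Priya 22, Maya 14. Priya has a majority (≥19).

Priya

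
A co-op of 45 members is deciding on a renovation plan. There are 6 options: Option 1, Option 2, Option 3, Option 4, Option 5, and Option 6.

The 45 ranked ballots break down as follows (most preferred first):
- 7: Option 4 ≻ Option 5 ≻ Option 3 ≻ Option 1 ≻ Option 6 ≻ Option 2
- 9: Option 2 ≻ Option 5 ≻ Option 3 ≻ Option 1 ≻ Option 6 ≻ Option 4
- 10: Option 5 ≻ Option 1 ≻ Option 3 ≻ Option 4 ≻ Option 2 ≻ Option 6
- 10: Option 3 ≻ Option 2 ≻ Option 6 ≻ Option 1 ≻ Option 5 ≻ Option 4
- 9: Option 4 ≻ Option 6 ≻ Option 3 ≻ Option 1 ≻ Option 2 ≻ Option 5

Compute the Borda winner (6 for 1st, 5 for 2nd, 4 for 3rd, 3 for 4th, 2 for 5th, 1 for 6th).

Option 3

Option 1: 7×3 + 9×3 + 10×5 + 10×3 + 9×3 = 155
Option 2: 7×1 + 9×6 + 10×2 + 10×5 + 9×2 = 149
Option 3: 7×4 + 9×4 + 10×4 + 10×6 + 9×4 = 200
Option 4: 7×6 + 9×1 + 10×3 + 10×1 + 9×6 = 145
Option 5: 7×5 + 9×5 + 10×6 + 10×2 + 9×1 = 169
Option 6: 7×2 + 9×2 + 10×1 + 10×4 + 9×5 = 127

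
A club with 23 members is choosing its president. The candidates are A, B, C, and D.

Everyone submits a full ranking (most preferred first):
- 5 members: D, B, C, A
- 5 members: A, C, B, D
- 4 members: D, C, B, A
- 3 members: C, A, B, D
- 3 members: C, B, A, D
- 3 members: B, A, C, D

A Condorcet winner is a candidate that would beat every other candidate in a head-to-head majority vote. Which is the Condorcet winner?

C

C vs A: 15–8
C vs B: 15–8
C vs D: 14–9
C beats every other candidate.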